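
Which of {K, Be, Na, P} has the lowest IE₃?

Consider each +2 ion: K²⁺ is already 1 electron into the core; Be²⁺ is the bare [He] core; Na²⁺ is already 1 electron into the core; P²⁺ still has 3 valence electrons.
Breaking into a closed-shell core is much more expensive than removing a leftover valence electron — K, Na and Be have the largest IE_3 here.
Tabulated IE_3 (kJ/mol): K 4420, Be 14849, Na 6910, P 2914.
Putting it together, IE_3: P < K < Na < Be.

P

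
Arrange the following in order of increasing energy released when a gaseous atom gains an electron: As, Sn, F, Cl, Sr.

Sr < As < Sn < F < Cl

F is in period 2, group 17; Cl is in period 3, group 17; As is in period 4, group 15; Sr is in period 5, group 2; Sn is in period 5, group 14.
Atoms with high Z_eff and room in the valence shell (especially the halogens) have the most exothermic electron affinities.
These span different periods and groups, so the two trends combine.
As > Sr: both effects reinforce here, so As is clearly the higher of the two.
Sn > As: this pair runs against the simple trend — see the exception note.
F > Sn: relative to Sn, both the across-period and down-group shifts push F's electron affinity up.
Cl > F: this pair runs against the simple trend — see the exception note.
Note the exception: Sn has a higher electron affinity than As, contrary to the simple trend — adding an electron to As's half-filled np³ subshell costs electron-pairing energy.
Note the exception: Cl has a higher electron affinity than F, contrary to the simple trend — F's small 2p subshell makes the incoming electron feel strong e⁻–e⁻ repulsion, so Cl actually releases more energy on gaining an electron.
Tabulated electron affinity (kJ/mol): F 328, Cl 349, As 78, Sr 5, Sn 107.
So from lowest to highest: Sr < As < Sn < F < Cl.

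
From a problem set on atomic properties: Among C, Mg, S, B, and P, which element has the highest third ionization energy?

Mg

Consider each +2 ion: C²⁺ still has 2 valence electrons; Mg²⁺ is the bare [Ne] core; S²⁺ still has 4 valence electrons; B²⁺ still has 1 valence electron; P²⁺ still has 3 valence electrons.
Breaking into a closed-shell core is much more expensive than removing a leftover valence electron — Mg has the largest IE_3 here.
Valence configurations: C²⁺ [He]2s², S²⁺ [Ne]3s²3p², B²⁺ [He]2s¹, P²⁺ [Ne]3s²3p¹.
Approximate IE_3 values (kJ/mol): C 4620, Mg 7733, S 3357, B 3660, P 2914.
Putting it together, IE_3: P < S < B < C < Mg.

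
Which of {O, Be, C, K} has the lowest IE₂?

IE_2 is the cost of taking one more electron from the +1 cation: O⁺ still has 5 valence electrons; Be⁺ still has 1 valence electron; C⁺ still has 3 valence electrons; K⁺ is the bare [Ar] core.
Usually core removal costs more than valence removal, but here the competition is close: a tightly held n=2 valence electron can cost more to remove than an n=3 core electron, so the actual values have to decide it.
Valence configurations: O⁺ [He]2s²2p³, Be⁺ [He]2s¹, C⁺ [He]2s²2p¹.
Tabulated IE_2 (kJ/mol): O 3388, Be 1757, C 2353, K 3052.
Hence IE_2: Be < C < K < O.

Be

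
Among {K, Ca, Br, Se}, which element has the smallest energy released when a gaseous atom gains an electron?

Electron affinity generally becomes more exothermic across a period toward the halogens and less exothermic down a group.
All lie in period 4; the across-period trend (electron affinity increases left to right) applies, with the exception below.
Note the exception: K has a higher electron affinity than Ca, contrary to the simple trend — adding an electron to Ca (ns²) has to open a new, higher-energy np subshell, which is unfavourable.
Tabulated electron affinity (kJ/mol): K 48, Ca 2, Se 195, Br 325.
The smallest energy released when a gaseous atom gains an electron among these belongs to Ca.

Ca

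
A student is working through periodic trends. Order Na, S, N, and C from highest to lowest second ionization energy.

Na, N, C, S

IE_2 is the cost of taking one more electron from the +1 cation: Na⁺ is the bare [Ne] core; S⁺ still has 5 valence electrons; N⁺ still has 4 valence electrons; C⁺ still has 3 valence electrons.
Core electrons are held far more tightly than valence electrons, so Na tops the IE_2 order.
Valence configurations: S⁺ [Ne]3s²3p³, N⁺ [He]2s²2p², C⁺ [He]2s²2p¹.
Tabulated IE_2 (kJ/mol): Na 4562, S 2252, N 2856, C 2353.
So the second ionization energies run S < C < N < Na.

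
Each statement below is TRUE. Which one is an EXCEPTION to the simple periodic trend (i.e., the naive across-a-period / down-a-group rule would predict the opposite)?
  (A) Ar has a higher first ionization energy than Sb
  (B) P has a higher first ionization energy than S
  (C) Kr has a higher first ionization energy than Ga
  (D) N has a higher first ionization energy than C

(B)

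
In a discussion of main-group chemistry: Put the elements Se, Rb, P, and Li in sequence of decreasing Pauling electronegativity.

Li is in period 2, group 1; P is in period 3, group 15; Se is in period 4, group 16; Rb is in period 5, group 1.
Smaller atoms with higher effective nuclear charge are more electronegative.
These span different periods and groups, so the two trends combine.
Li > Rb: they share group 1; the group trend gives Li the larger value.
P > Li: period and group pull opposite ways; the across-period shift dominates (2.19 vs 0.98).
Se > P: period and group pull opposite ways; the across-period shift dominates (2.55 vs 2.19).
For reference (Pauling): Li 0.98, P 2.19, Se 2.55, Rb 0.82.
So from highest to lowest: Se > P > Li > Rb.

Se > P > Li > Rb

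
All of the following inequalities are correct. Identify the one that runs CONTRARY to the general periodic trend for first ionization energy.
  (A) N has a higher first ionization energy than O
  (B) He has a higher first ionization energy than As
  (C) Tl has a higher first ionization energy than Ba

(A)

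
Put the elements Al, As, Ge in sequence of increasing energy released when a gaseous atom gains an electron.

Al < As < Ge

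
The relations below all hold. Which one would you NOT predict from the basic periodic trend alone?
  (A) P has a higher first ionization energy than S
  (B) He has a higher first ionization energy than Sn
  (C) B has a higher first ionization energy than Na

The general trend: first ionization energy increases across a period and decreases down a group.
(A) P (period 3, group 15) vs S (period 3, group 16): the stated order contradicts the simple trend.
(B) He (period 1, group 18) vs Sn (period 5, group 14): the stated order agrees with the simple trend.
(C) B (period 2, group 13) vs Na (period 3, group 1): the stated order agrees with the simple trend.
The exception is (A): S (3p⁴) ionizes more easily than half-filled P (3p³) because the paired 3p electron in S is pushed out by e⁻–e⁻ repulsion.

(A)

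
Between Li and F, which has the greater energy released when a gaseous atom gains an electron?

Li is in period 2, group 1; F is in period 2, group 17.
Atoms with high Z_eff and room in the valence shell (especially the halogens) have the most exothermic electron affinities.
All lie in period 2, so electron affinity increases left to right.
So F has the greater energy released when a gaseous atom gains an electron (F > Li).

F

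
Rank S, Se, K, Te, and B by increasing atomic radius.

B, S, Se, Te, K

B is in period 2, group 13; S is in period 3, group 16; K is in period 4, group 1; Se is in period 4, group 16; Te is in period 5, group 16.
Radius decreases left→right (rising Z_eff, same n) and increases top→bottom (higher n).
Neither a single period nor a single group — weigh both effects.
S > B: period and group pull opposite ways; the down-group shift dominates (103 vs 85 pm).
Se > S: Se sits below S in group 16, so the down-group effect alone puts Se larger.
Te > Se: they share group 16; the group trend gives Te the larger value.
K > Te: period and group pull opposite ways; the across-period shift dominates (196 vs 136 pm).
Tabulated atomic radius (pm): B 85, S 103, K 196, Se 116, Te 136.
So from smallest to largest: B < S < Se < Te < K.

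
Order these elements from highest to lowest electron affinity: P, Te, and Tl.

Te > P > Tl

P is in period 3, group 15; Te is in period 5, group 16; Tl is in period 6, group 13.
Electron affinity generally becomes more exothermic across a period toward the halogens and less exothermic down a group.
Here both period and group differ, so the two effects have to be weighed against each other.
P > Tl: both effects reinforce here, so P is clearly the higher of the two.
Te > P: the two effects oppose for this pair; the across-period effect wins (190 vs 72 kJ/mol).
For reference (kJ/mol): P 72, Te 190, Tl 19.
So from highest to lowest: Te > P > Tl.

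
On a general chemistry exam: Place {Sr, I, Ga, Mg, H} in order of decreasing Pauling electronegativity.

Electronegativity increases across a period and decreases down a group, tracking effective nuclear charge and atomic size.
These span different periods and groups, so the two trends combine.
Mg > Sr: they share group 2; the group trend gives Mg the larger value.
Ga > Mg: period and group pull opposite ways; the across-period shift dominates (1.81 vs 1.31).
H > Ga: the two effects oppose for this pair; the down-group effect wins (2.20 vs 1.81).
I > H: period and group pull opposite ways; the across-period shift dominates (2.66 vs 2.20).
Tabulated electronegativity (Pauling): H 2.20, Mg 1.31, Ga 1.81, Sr 0.95, I 2.66.
So from highest to lowest: I > H > Ga > Mg > Sr.

I > H > Ga > Mg > Sr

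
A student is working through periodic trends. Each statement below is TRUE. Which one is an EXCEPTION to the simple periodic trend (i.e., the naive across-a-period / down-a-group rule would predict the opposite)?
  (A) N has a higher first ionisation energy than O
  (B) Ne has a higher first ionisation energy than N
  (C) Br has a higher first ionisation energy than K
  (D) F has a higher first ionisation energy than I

(A)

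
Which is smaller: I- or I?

Forming I- adds 1 electron to I. More electron–electron repulsion in the same shell, with unchanged nuclear charge, lets the cloud expand.
An anion is larger than its parent atom: I- > I.

I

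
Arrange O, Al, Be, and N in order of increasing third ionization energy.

The third ionization energy removes an electron from the +2 ion. For each element: O²⁺ still has 4 valence electrons; Al²⁺ still has 1 valence electron; Be²⁺ is the bare [He] core; N²⁺ still has 3 valence electrons.
Core electrons are held far more tightly than valence electrons, so Be tops the IE_3 order.
Valence configurations: O²⁺ [He]2s²2p², Al²⁺ [Ne]3s¹, N²⁺ [He]2s²2p¹.
Tabulated IE_3 (kJ/mol): O 5300, Al 2745, Be 14849, N 4578.
Overall IE_3 order: Al < N < O < Be.

Al < N < O < Be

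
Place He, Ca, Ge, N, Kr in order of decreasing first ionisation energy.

He is in period 1, group 18; N is in period 2, group 15; Ca is in period 4, group 2; Ge is in period 4, group 14; Kr is in period 4, group 18.
Across a period the outer electron is held more tightly (higher IE₁); down a group it sits in a higher shell, more shielded, and comes off more easily.
Neither a single period nor a single group — weigh both effects.
Ge > Ca: both are in period 4; the period trend gives Ge the larger value.
Kr > Ge: Kr lies to the right of Ge in period 4, so the across-period effect alone puts Kr higher.
N > Kr: period and group pull opposite ways; the down-group shift dominates (1402 vs 1351 kJ/mol).
He > N: both effects reinforce here, so He is clearly the higher of the two.
Approximate values (kJ/mol): He 2372, N 1402, Ca 590, Ge 762, Kr 1351.
So from highest to lowest: He > N > Kr > Ge > Ca.

He > N > Kr > Ge > Ca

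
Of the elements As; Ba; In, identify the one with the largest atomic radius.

As is in period 4, group 15; In is in period 5, group 13; Ba is in period 6, group 2.
Atomic radius shrinks across a period as nuclear charge pulls the same shell inward, and grows down a group as new shells are added.
These span different periods and groups, so the two trends combine.
In > As: relative to As, both the across-period and down-group shifts push In's atomic radius up.
Ba > In: relative to In, both the across-period and down-group shifts push Ba's atomic radius up.
Tabulated atomic radius (pm): As 121, In 142, Ba 196.
The largest atomic radius among these belongs to Ba.

Ba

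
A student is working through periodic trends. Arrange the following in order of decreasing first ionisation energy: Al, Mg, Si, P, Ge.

P > Si > Ge > Mg > Al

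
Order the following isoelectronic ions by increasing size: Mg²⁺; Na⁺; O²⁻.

All of these have 10 electrons, so size is governed by nuclear charge alone: the more protons, the stronger the pull on the same electron cloud, and the smaller the ion.
Nuclear charges: Mg²⁺ (Z=12), Na⁺ (Z=11), O²⁻ (Z=8).
Smallest to largest: Mg²⁺ < Na⁺ < O²⁻.

Mg²⁺ < Na⁺ < O²⁻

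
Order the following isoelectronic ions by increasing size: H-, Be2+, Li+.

Be2+ < Li+ < H-

All of these have 2 electrons, so size is governed by nuclear charge alone: the more protons, the stronger the pull on the same electron cloud, and the smaller the ion.
Nuclear charges: Be2+ (Z=4), Li+ (Z=3), H- (Z=1).
Smallest to largest: Be2+ < Li+ < H-.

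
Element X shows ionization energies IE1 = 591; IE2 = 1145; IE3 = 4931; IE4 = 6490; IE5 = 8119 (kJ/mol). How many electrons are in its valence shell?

Look for the largest jump between consecutive ionization energies: IE3/IE2 ≈ 4.3, far larger than any earlier ratio.
That jump marks the point where a core electron is being removed. So the atom has 2 valence electrons.

2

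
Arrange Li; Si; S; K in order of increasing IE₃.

Si, S, K, Li

After 2 electrons have been removed, what remains? Li²⁺ is already 1 electron into the core; Si²⁺ still has 2 valence electrons; S²⁺ still has 4 valence electrons; K²⁺ is already 1 electron into the core.
Pulling an electron out of a noble-gas core costs far more than removing a remaining valence electron, so K and Li sit at the high end of IE_3.
Valence configurations: Si²⁺ [Ne]3s², S²⁺ [Ne]3s²3p².
Approximate IE_3 values (kJ/mol): Li 11815, Si 3232, S 3357, K 4420.
Putting it together, IE_3: Si < S < K < Li.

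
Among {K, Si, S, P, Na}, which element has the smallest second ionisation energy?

The second ionization energy removes an electron from the +1 ion. For each element: K⁺ is the bare [Ar] core; Si⁺ still has 3 valence electrons; S⁺ still has 5 valence electrons; P⁺ still has 4 valence electrons; Na⁺ is the bare [Ne] core.
Breaking into a closed-shell core is much more expensive than removing a leftover valence electron — K and Na have the largest IE_2 here.
Valence configurations: Si⁺ [Ne]3s²3p¹, S⁺ [Ne]3s²3p³, P⁺ [Ne]3s²3p².
Approximate IE_2 values (kJ/mol): K 3052, Si 1577, S 2252, P 1907, Na 4562.
So the second ionization energies run Si < P < S < K < Na.

Si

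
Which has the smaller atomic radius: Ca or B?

B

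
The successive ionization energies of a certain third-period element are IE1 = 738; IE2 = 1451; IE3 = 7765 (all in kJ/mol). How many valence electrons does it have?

Look for the largest jump between consecutive ionization energies: IE3/IE2 ≈ 5.4, far larger than any earlier ratio.
That jump marks the point where a core electron is being removed. So the atom has 2 valence electrons.

2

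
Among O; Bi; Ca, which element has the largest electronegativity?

Electronegativity increases across a period and decreases down a group, tracking effective nuclear charge and atomic size.
Neither a single period nor a single group — weigh both effects.
Bi > Ca: the two effects oppose for this pair; the across-period effect wins (2.02 vs 1.00).
O > Bi: both effects reinforce here, so O is clearly the higher of the two.
Tabulated electronegativity (Pauling): O 3.44, Ca 1.00, Bi 2.02.
The largest electronegativity among these belongs to O.

O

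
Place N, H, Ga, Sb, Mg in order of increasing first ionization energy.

Removing the outermost electron gets harder across a period and easier down a group.
Neither a single period nor a single group — weigh both effects.
Mg > Ga: period and group pull opposite ways; the down-group shift dominates (738 vs 579 kJ/mol).
Sb > Mg: period and group pull opposite ways; the across-period shift dominates (831 vs 738 kJ/mol).
H > Sb: the two effects oppose for this pair; the down-group effect wins (1312 vs 831 kJ/mol).
N > H: the two effects oppose for this pair; the across-period effect wins (1402 vs 1312 kJ/mol).
Tabulated first ionization energy (kJ/mol): H 1312, N 1402, Mg 738, Ga 579, Sb 831.
So from lowest to highest: Ga < Mg < Sb < H < N.

Ga < Mg < Sb < H < N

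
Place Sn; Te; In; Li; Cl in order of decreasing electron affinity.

Cl, Te, Sn, Li, In

Electron affinity generally becomes more exothermic across a period toward the halogens and less exothermic down a group.
These span different periods and groups, so the two trends combine.
Li > In: period and group pull opposite ways; the down-group shift dominates (60 vs 29 kJ/mol).
Sn > Li: the two effects oppose for this pair; the across-period effect wins (107 vs 60 kJ/mol).
Te > Sn: both are in period 5; the period trend gives Te the larger value.
Cl > Te: both effects reinforce here, so Cl is clearly the higher of the two.
Tabulated electron affinity (kJ/mol): Li 60, Cl 349, In 29, Sn 107, Te 190.
So from highest to lowest: Cl > Te > Sn > Li > In.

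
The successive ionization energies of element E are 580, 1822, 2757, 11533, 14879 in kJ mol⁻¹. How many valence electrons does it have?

3

Look for the largest jump between consecutive ionization energies: IE4/IE3 ≈ 4.2, far larger than any earlier ratio.
That jump marks the point where a core electron is being removed. So the atom has 3 valence electrons.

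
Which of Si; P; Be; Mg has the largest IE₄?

IE_4 is the cost of taking one more electron from the +3 cation: Si³⁺ still has 1 valence electron; P³⁺ still has 2 valence electrons; Be³⁺ is already 1 electron into the core; Mg³⁺ is already 1 electron into the core.
Core electrons are held far more tightly than valence electrons, so Mg and Be top the IE_4 order.
Valence configurations: Si³⁺ [Ne]3s¹, P³⁺ [Ne]3s².
The numbers (kJ/mol): Si 4356, P 4964, Be 21007, Mg 10543.
Putting it together, IE_4: Si < P < Mg < Be.

Be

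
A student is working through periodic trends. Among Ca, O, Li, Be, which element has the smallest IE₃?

Ca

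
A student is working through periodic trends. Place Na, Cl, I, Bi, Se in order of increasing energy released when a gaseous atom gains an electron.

Na is in period 3, group 1; Cl is in period 3, group 17; Se is in period 4, group 16; I is in period 5, group 17; Bi is in period 6, group 15.
Electron affinity generally becomes more exothermic across a period toward the halogens and less exothermic down a group.
These span different periods and groups, so the two trends combine.
Bi > Na: period and group pull opposite ways; the across-period shift dominates (91 vs 53 kJ/mol).
Se > Bi: relative to Bi, both the across-period and down-group shifts push Se's electron affinity up.
I > Se: the two effects oppose for this pair; the across-period effect wins (295 vs 195 kJ/mol).
Cl > I: Cl sits above I in group 17, so the down-group effect alone puts Cl higher.
For reference (kJ/mol): Na 53, Cl 349, Se 195, I 295, Bi 91.
So from lowest to highest: Na < Bi < Se < I < Cl.

Na, Bi, Se, I, Cl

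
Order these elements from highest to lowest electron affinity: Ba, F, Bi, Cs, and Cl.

Cl > F > Bi > Cs > Ba

EA tends to increase across a period and decrease down a group, though the pattern is less regular than for IE or radius.
Here both period and group differ, so the two effects have to be weighed against each other.
Cs > Ba: this pair runs against the simple trend — see the exception note.
Bi > Cs: both are in period 6; the period trend gives Bi the larger value.
F > Bi: relative to Bi, both the across-period and down-group shifts push F's electron affinity up.
Cl > F: this pair runs against the simple trend — see the exception note.
Note the exception: Cs has a higher electron affinity than Ba, contrary to the simple trend — adding an electron to Ba (ns²) has to open a new, higher-energy np subshell, which is unfavourable.
Note the exception: Cl has a higher electron affinity than F, contrary to the simple trend — F's small 2p subshell makes the incoming electron feel strong e⁻–e⁻ repulsion, so Cl actually releases more energy on gaining an electron.
Approximate values (kJ/mol): F 328, Cl 349, Cs 46, Ba 14, Bi 91.
So from highest to lowest: Cl > F > Bi > Cs > Ba.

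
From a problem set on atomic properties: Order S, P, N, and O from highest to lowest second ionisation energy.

O > N > S > P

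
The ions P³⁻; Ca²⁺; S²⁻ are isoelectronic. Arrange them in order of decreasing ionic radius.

All of these have 18 electrons, so size is governed by nuclear charge alone: the more protons, the stronger the pull on the same electron cloud, and the smaller the ion.
Nuclear charges: Ca²⁺ (Z=20), S²⁻ (Z=16), P³⁻ (Z=15).
Largest to smallest: P³⁻ > S²⁻ > Ca²⁺.

P³⁻ > S²⁻ > Ca²⁺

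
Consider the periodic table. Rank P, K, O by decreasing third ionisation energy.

O, K, P

Consider each +2 ion: P²⁺ still has 3 valence electrons; K²⁺ is already 1 electron into the core; O²⁺ still has 4 valence electrons.
Usually core removal costs more than valence removal, but here the competition is close: a tightly held n=2 valence electron can cost more to remove than an n=3 core electron, so the actual values have to decide it.
Valence configurations: P²⁺ [Ne]3s²3p¹, O²⁺ [He]2s²2p².
The numbers (kJ/mol): P 2914, K 4420, O 5300.
Hence IE_3: P < K < O.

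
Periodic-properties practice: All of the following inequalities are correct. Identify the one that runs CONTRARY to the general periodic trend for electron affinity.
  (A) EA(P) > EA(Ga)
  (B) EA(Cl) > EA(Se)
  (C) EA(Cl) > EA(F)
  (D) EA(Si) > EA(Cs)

(C)

The general trend: electron affinity increases across a period and decreases down a group.
(A) P (period 3, group 15) vs Ga (period 4, group 13): the stated order agrees with the simple trend.
(B) Cl (period 3, group 17) vs Se (period 4, group 16): the stated order agrees with the simple trend.
(C) Cl (period 3, group 17) vs F (period 2, group 17): the stated order contradicts the simple trend.
(D) Si (period 3, group 14) vs Cs (period 6, group 1): the stated order agrees with the simple trend.
The exception is (C): F's small 2p subshell makes the incoming electron feel strong e⁻–e⁻ repulsion, so Cl actually releases more energy on gaining an electron.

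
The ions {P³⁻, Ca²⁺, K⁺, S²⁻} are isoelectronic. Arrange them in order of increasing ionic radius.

Ca²⁺ < K⁺ < S²⁻ < P³⁻

All of these have 18 electrons, so size is governed by nuclear charge alone: the more protons, the stronger the pull on the same electron cloud, and the smaller the ion.
Nuclear charges: Ca²⁺ (Z=20), K⁺ (Z=19), S²⁻ (Z=16), P³⁻ (Z=15).
Smallest to largest: Ca²⁺ < K⁺ < S²⁻ < P³⁻.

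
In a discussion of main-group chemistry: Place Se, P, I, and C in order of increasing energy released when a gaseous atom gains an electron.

P < C < Se < I

C is in period 2, group 14; P is in period 3, group 15; Se is in period 4, group 16; I is in period 5, group 17.
Electron affinity generally becomes more exothermic across a period toward the halogens and less exothermic down a group.
A diagonal step moves right (one effect) and down (the opposite effect) at once.
C > P: the two effects oppose for this pair; the down-group effect wins (122 vs 72 kJ/mol).
Se > C: the two effects oppose for this pair; the across-period effect wins (195 vs 122 kJ/mol).
I > Se: the two effects oppose for this pair; the across-period effect wins (295 vs 195 kJ/mol).
For reference (kJ/mol): C 122, P 72, Se 195, I 295.
So from lowest to highest: P < C < Se < I.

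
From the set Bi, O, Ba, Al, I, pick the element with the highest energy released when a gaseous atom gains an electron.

I

O is in period 2, group 16; Al is in period 3, group 13; I is in period 5, group 17; Ba is in period 6, group 2; Bi is in period 6, group 15.
Electron affinity generally becomes more exothermic across a period toward the halogens and less exothermic down a group.
These span different periods and groups, so the two trends combine.
Al > Ba: relative to Ba, both the across-period and down-group shifts push Al's electron affinity up.
Bi > Al: period and group pull opposite ways; the across-period shift dominates (91 vs 42 kJ/mol).
O > Bi: relative to Bi, both the across-period and down-group shifts push O's electron affinity up.
I > O: period and group pull opposite ways; the across-period shift dominates (295 vs 141 kJ/mol).
For reference (kJ/mol): O 141, Al 42, I 295, Ba 14, Bi 91.
The highest energy released when a gaseous atom gains an electron among these belongs to I.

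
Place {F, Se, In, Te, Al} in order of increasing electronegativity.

Smaller atoms with higher effective nuclear charge are more electronegative.
Neither a single period nor a single group — weigh both effects.
In > Al: this pair runs against the simple trend — see the exception note.
Te > In: Te lies to the right of In in period 5, so the across-period effect alone puts Te higher.
Se > Te: Se sits above Te in group 16, so the down-group effect alone puts Se higher.
F > Se: relative to Se, both the across-period and down-group shifts push F's electronegativity up.
Note the exception: In has a higher electronegativity than Al, contrary to the simple trend — poor shielding by filled d (and f) subshells raises the heavier element's effective nuclear charge more than the simple down-group trend predicts.
Approximate values (Pauling): F 3.98, Al 1.61, Se 2.55, In 1.78, Te 2.10.
So from lowest to highest: Al < In < Te < Se < F.

Al, In, Te, Se, F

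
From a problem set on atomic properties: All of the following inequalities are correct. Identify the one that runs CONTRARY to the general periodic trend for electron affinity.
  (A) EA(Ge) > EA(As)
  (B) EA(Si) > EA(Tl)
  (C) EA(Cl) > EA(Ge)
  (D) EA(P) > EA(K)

The general trend: electron affinity increases across a period and decreases down a group.
(A) Ge (period 4, group 14) vs As (period 4, group 15): the stated order contradicts the simple trend.
(B) Si (period 3, group 14) vs Tl (period 6, group 13): the stated order agrees with the simple trend.
(C) Cl (period 3, group 17) vs Ge (period 4, group 14): the stated order agrees with the simple trend.
(D) P (period 3, group 15) vs K (period 4, group 1): the stated order agrees with the simple trend.
The exception is (A): adding an electron to As's half-filled 4p³ is unfavourable, so Ge (4p²) has the more exothermic EA.

(A)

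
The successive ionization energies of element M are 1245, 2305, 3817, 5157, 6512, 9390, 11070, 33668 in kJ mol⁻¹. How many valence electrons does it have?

Look for the largest jump between consecutive ionization energies: IE8/IE7 ≈ 3.0, far larger than any earlier ratio.
That jump marks the point where a core electron is being removed. So the atom has 7 valence electrons.

7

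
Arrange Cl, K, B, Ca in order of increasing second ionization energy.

Ca, Cl, B, K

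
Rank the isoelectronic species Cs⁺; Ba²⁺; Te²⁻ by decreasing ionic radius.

All of these have 54 electrons, so size is governed by nuclear charge alone: the more protons, the stronger the pull on the same electron cloud, and the smaller the ion.
Nuclear charges: Ba²⁺ (Z=56), Cs⁺ (Z=55), Te²⁻ (Z=52).
Largest to smallest: Te²⁻ > Cs⁺ > Ba²⁺.

Te²⁻ > Cs⁺ > Ba²⁺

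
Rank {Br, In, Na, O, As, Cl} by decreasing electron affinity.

EA tends to increase across a period and decrease down a group, though the pattern is less regular than for IE or radius.
These span different periods and groups, so the two trends combine.
Na > In: period and group pull opposite ways; the down-group shift dominates (53 vs 29 kJ/mol).
As > Na: the two effects oppose for this pair; the across-period effect wins (78 vs 53 kJ/mol).
O > As: both effects reinforce here, so O is clearly the higher of the two.
Br > O: the two effects oppose for this pair; the across-period effect wins (325 vs 141 kJ/mol).
Cl > Br: Cl sits above Br in group 17, so the down-group effect alone puts Cl higher.
Tabulated electron affinity (kJ/mol): O 141, Na 53, Cl 349, As 78, Br 325, In 29.
So from highest to lowest: Cl > Br > O > As > Na > In.

Cl, Br, O, As, Na, In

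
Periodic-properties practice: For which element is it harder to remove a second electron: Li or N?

Consider each +1 ion: Li⁺ is the bare [He] core; N⁺ still has 4 valence electrons.
Pulling an electron out of a noble-gas core costs far more than removing a remaining valence electron, so Li sits at the high end of IE_2.
Approximate IE_2 values (kJ/mol): Li 7298, N 2856.
Putting it together, IE_2: N < Li.

Li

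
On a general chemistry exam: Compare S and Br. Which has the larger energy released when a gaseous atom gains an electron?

Br

EA tends to increase across a period and decrease down a group, though the pattern is less regular than for IE or radius.
These sit on a diagonal, where the across-period and down-group effects partly cancel.
Br > S: the two effects oppose for this pair; the across-period effect wins (325 vs 200 kJ/mol).
Approximate values (kJ/mol): S 200, Br 325.
So Br has the larger energy released when a gaseous atom gains an electron (Br > S).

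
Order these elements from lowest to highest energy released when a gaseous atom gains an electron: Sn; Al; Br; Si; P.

Al < P < Sn < Si < Br

Al is in period 3, group 13; Si is in period 3, group 14; P is in period 3, group 15; Br is in period 4, group 17; Sn is in period 5, group 14.
Adding an electron releases more energy for atoms nearer the top right (short of the noble gases).
Neither a single period nor a single group — weigh both effects.
P > Al: both are in period 3; the period trend gives P the larger value.
Sn > P: this pair runs against the simple trend — see the exception note.
Si > Sn: Si sits above Sn in group 14, so the down-group effect alone puts Si higher.
Br > Si: the two effects oppose for this pair; the across-period effect wins (325 vs 134 kJ/mol).
Note the exception: Sn has a higher electron affinity than P, contrary to the simple trend — adding an electron to P's half-filled np³ subshell costs electron-pairing energy.
Note the exception: Si has a higher electron affinity than P, contrary to the simple trend — adding an electron to P's half-filled 3p³ is unfavourable, so Si (3p²) has the more exothermic EA.
Approximate values (kJ/mol): Al 42, Si 134, P 72, Br 325, Sn 107.
So from lowest to highest: Al < P < Sn < Si < Br.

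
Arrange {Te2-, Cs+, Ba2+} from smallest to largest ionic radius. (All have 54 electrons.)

All of these have 54 electrons, so size is governed by nuclear charge alone: the more protons, the stronger the pull on the same electron cloud, and the smaller the ion.
Nuclear charges: Ba2+ (Z=56), Cs+ (Z=55), Te2- (Z=52).
Smallest to largest: Ba2+ < Cs+ < Te2-.

Ba2+ < Cs+ < Te2-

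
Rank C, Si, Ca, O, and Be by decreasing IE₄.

Be > O > Ca > C > Si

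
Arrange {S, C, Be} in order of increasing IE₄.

S < C < Be

After 3 electrons have been removed, what remains? S³⁺ still has 3 valence electrons; C³⁺ still has 1 valence electron; Be³⁺ is already 1 electron into the core.
Core electrons are held far more tightly than valence electrons, so Be tops the IE_4 order.
Valence configurations: S³⁺ [Ne]3s²3p¹, C³⁺ [He]2s¹.
Tabulated IE_4 (kJ/mol): S 4556, C 6223, Be 21007.
Overall IE_4 order: S < C < Be.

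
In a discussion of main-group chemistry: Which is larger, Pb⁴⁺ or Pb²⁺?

Pb²⁺

Both ions have Z = 82 protons, but Pb⁴⁺ has lost more electrons, so its remaining electrons feel a larger effective nuclear charge per electron and are pulled in more tightly.
Higher positive charge → smaller ion, so Pb²⁺ > Pb⁴⁺.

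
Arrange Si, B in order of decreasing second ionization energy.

After 1 electron has been removed, what remains? Si⁺ still has 3 valence electrons; B⁺ still has 2 valence electrons.
All are still removing valence electrons, so compare the +1 ions as you would atoms: IE_2 generally rises across a period (higher Z_eff) and falls down a group (larger shell), subject to the usual subshell exceptions.
Valence configurations: Si⁺ [Ne]3s²3p¹, B⁺ [He]2s².
The numbers (kJ/mol): Si 1577, B 2427.
Putting it together, IE_2: Si < B.

B, Si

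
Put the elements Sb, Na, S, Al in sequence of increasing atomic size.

Na is in period 3, group 1; Al is in period 3, group 13; S is in period 3, group 16; Sb is in period 5, group 15.
Across a period the added protons contract the valence shell; down a group each new principal shell makes the atom larger.
These span different periods and groups, so the two trends combine.
Al > S: Al lies to the left of S in period 3, so the across-period effect alone puts Al larger.
Sb > Al: the two effects oppose for this pair; the down-group effect wins (140 vs 126 pm).
Na > Sb: the two effects oppose for this pair; the across-period effect wins (155 vs 140 pm).
Tabulated atomic radius (pm): Na 155, Al 126, S 103, Sb 140.
So from smallest to largest: S < Al < Sb < Na.

S < Al < Sb < Na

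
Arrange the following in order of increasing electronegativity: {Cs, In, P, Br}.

P is in period 3, group 15; Br is in period 4, group 17; In is in period 5, group 13; Cs is in period 6, group 1.
Smaller atoms with higher effective nuclear charge are more electronegative.
These span different periods and groups, so the two trends combine.
In > Cs: relative to Cs, both the across-period and down-group shifts push In's electronegativity up.
P > In: relative to In, both the across-period and down-group shifts push P's electronegativity up.
Br > P: the two effects oppose for this pair; the across-period effect wins (2.96 vs 2.19).
Approximate values (Pauling): P 2.19, Br 2.96, In 1.78, Cs 0.79.
So from lowest to highest: Cs < In < P < Br.

Cs, In, P, Br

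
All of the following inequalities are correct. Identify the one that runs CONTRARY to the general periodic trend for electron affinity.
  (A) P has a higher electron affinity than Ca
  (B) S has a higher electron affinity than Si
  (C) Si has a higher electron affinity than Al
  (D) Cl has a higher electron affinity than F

(D)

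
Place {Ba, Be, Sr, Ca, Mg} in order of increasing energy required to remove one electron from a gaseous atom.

Ba < Sr < Ca < Mg < Be

IE₁ increases left→right with effective nuclear charge and decreases top→bottom as the valence shell moves farther out.
All are in group 2, so first ionization energy increases up the group.
So from lowest to highest: Ba < Sr < Ca < Mg < Be.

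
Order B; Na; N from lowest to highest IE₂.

B, N, Na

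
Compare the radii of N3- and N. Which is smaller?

Forming N3- adds 3 electrons to N. More electron–electron repulsion in the same shell, with unchanged nuclear charge, lets the cloud expand.
An anion is larger than its parent atom: N3- > N.

N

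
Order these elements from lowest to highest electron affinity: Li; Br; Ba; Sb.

Ba < Li < Sb < Br

Li is in period 2, group 1; Br is in period 4, group 17; Sb is in period 5, group 15; Ba is in period 6, group 2.
Adding an electron releases more energy for atoms nearer the top right (short of the noble gases).
Here both period and group differ, so the two effects have to be weighed against each other.
Li > Ba: period and group pull opposite ways; the down-group shift dominates (60 vs 14 kJ/mol).
Sb > Li: period and group pull opposite ways; the across-period shift dominates (103 vs 60 kJ/mol).
Br > Sb: both effects reinforce here, so Br is clearly the higher of the two.
For reference (kJ/mol): Li 60, Br 325, Sb 103, Ba 14.
So from lowest to highest: Ba < Li < Sb < Br.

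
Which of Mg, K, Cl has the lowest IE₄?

Cl

Consider each +3 ion: Mg³⁺ is already 1 electron into the core; K³⁺ is already 2 electrons into the core; Cl³⁺ still has 4 valence electrons.
Breaking into a closed-shell core is much more expensive than removing a leftover valence electron — K and Mg have the largest IE_4 here.
Tabulated IE_4 (kJ/mol): Mg 10543, K 5877, Cl 5159.
So the fourth ionization energies run Cl < K < Mg.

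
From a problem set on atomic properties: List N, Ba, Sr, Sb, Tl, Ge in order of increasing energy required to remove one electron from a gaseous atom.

Ba, Sr, Tl, Ge, Sb, N

Removing the outermost electron gets harder across a period and easier down a group.
Neither a single period nor a single group — weigh both effects.
Sr > Ba: they share group 2; the group trend gives Sr the larger value.
Tl > Sr: period and group pull opposite ways; the across-period shift dominates (589 vs 550 kJ/mol).
Ge > Tl: both effects reinforce here, so Ge is clearly the higher of the two.
Sb > Ge: the two effects oppose for this pair; the across-period effect wins (831 vs 762 kJ/mol).
N > Sb: N sits above Sb in group 15, so the down-group effect alone puts N higher.
Approximate values (kJ/mol): N 1402, Ge 762, Sr 550, Sb 831, Ba 503, Tl 589.
So from lowest to highest: Ba < Sr < Tl < Ge < Sb < N.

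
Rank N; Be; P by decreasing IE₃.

Be, N, P

IE_3 is the cost of taking one more electron from the +2 cation: N²⁺ still has 3 valence electrons; Be²⁺ is the bare [He] core; P²⁺ still has 3 valence electrons.
Breaking into a closed-shell core is much more expensive than removing a leftover valence electron — Be has the largest IE_3 here.
Valence configurations: N²⁺ [He]2s²2p¹, P²⁺ [Ne]3s²3p¹.
The numbers (kJ/mol): N 4578, Be 14849, P 2914.
So the third ionization energies run P < N < Be.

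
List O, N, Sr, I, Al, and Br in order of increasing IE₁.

Sr, Al, I, Br, O, N

N is in period 2, group 15; O is in period 2, group 16; Al is in period 3, group 13; Br is in period 4, group 17; Sr is in period 5, group 2; I is in period 5, group 17.
Across a period the outer electron is held more tightly (higher IE₁); down a group it sits in a higher shell, more shielded, and comes off more easily.
Here both period and group differ, so the two effects have to be weighed against each other.
Al > Sr: both effects reinforce here, so Al is clearly the higher of the two.
I > Al: the two effects oppose for this pair; the across-period effect wins (1008 vs 578 kJ/mol).
Br > I: Br sits above I in group 17, so the down-group effect alone puts Br higher.
O > Br: the two effects oppose for this pair; the down-group effect wins (1314 vs 1140 kJ/mol).
N > O: this pair runs against the simple trend — see the exception note.
Note the exception: N has a higher first ionization energy than O, contrary to the simple trend — pairing an electron in O's 2p⁴ costs repulsion energy, so O ionizes more easily than half-filled N (2p³).
For reference (kJ/mol): N 1402, O 1314, Al 578, Br 1140, Sr 550, I 1008.
So from lowest to highest: Sr < Al < I < Br < O < N.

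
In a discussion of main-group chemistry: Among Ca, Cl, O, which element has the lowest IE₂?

Ca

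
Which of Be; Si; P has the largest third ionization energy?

Be

IE_3 is the cost of taking one more electron from the +2 cation: Be²⁺ is the bare [He] core; Si²⁺ still has 2 valence electrons; P²⁺ still has 3 valence electrons.
Core electrons are held far more tightly than valence electrons, so Be tops the IE_3 order.
Valence configurations: Si²⁺ [Ne]3s², P²⁺ [Ne]3s²3p¹.
P²⁺ loses a lone 3p electron whereas Si²⁺ must break into a filled 3s² pair, so IE_3(Si) > IE_3(P) even though P has the higher nuclear charge.
The numbers (kJ/mol): Be 14849, Si 3232, P 2914.
Putting it together, IE_3: P < Si < Be.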